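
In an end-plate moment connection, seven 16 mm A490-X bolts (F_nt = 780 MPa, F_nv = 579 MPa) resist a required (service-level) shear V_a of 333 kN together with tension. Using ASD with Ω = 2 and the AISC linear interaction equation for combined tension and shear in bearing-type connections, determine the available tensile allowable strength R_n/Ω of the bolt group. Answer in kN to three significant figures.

A_b = π·16²/4 = 201.1 mm²; f_rv = 333 × 1000 / (7 × 201.1) = 236.6 MPa.
F'_nt = 1.3 F_nt − (Ω F_nt / F_nv) f_rv = 1.3·780 − (2·780/579)·236.6 = 376.5 MPa, capped at F_nt → F'_nt = 376.5 MPa.
R_n = F'_nt · A_b · n = 376.5 × 201.1 × 7 / 1000 = 529.9 kN.
Allowable strength R_n/Ω = 529.9 / 2 = 265 kN.

265 kN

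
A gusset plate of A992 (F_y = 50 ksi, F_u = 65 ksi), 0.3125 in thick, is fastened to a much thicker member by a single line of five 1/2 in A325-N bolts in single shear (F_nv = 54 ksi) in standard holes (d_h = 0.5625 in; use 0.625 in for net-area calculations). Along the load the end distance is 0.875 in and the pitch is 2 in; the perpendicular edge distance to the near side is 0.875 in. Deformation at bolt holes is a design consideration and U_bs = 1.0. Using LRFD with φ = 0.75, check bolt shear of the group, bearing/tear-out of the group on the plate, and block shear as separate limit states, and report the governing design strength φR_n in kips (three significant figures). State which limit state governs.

Bolt shear: A_b = π·0.5²/4 = 0.1963 in²; R_n = 54 × 0.1963 × 5 × 1 = 53.01 kips → 0.75 × 53.01 = 39.8 kips.
Bearing: edge l_c = 0.5938, r_n = 14.47 kips; interior l_c = 1.438, r_n = 24.38 kips; R_n = 14.47 + 4·24.38 = 112 kips → 84 kips.
Block shear: A_gv = 2.773, A_nv = 1.895, A_nt = 0.1758 in²; R_n = min(0.6F_uA_nv, 0.6F_yA_gv) + U_bs·F_u·A_nt = 85.31 kips → 64 kips.
Bolt shear governs: 39.8 kips.

39.8 kips (bolt shear governs)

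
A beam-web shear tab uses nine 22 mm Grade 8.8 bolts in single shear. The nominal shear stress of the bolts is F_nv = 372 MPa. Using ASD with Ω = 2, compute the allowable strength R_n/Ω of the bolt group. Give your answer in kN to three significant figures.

636 kN

A_b = π × 22² / 4 = 380.1 mm².
R_n = F_nv · A_b · n · n_s = 372 × 380.1 × 9 × 1 / 1000 = 1273 kN.
Allowable strength R_n/Ω = 1273 / 2 = 636 kN.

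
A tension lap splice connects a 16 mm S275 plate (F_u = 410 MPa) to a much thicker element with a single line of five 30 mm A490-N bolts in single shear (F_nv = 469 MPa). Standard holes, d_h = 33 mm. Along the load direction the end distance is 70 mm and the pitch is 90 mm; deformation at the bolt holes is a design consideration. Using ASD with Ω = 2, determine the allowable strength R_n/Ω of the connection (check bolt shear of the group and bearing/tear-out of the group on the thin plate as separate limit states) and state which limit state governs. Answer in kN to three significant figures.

829 kN (bolt shear governs)

Bolt shear: A_b = π·30²/4 = 706.9 mm²; R_n = 469 × 706.9 × 5 × 1 / 1000 = 1658 kN → 1658 / 2 = 829 kN.
Bearing (1.2 l_c t F_u ≤ 2.4 d t F_u): upper limit = 2.4·30·16·410 / 1000 = 472.3 kN.
  Edge l_c = 70 − 33/2 = 53.5 → r_n = 421.2 kN; interior l_c = 90 − 33 = 57 → r_n = 448.7 kN.
  R_n,bearing = 1·421.2 + 4·448.7 = 2216 kN → 2216 / 2 = 1110 kN.
Bolt shear governs: 829 kN.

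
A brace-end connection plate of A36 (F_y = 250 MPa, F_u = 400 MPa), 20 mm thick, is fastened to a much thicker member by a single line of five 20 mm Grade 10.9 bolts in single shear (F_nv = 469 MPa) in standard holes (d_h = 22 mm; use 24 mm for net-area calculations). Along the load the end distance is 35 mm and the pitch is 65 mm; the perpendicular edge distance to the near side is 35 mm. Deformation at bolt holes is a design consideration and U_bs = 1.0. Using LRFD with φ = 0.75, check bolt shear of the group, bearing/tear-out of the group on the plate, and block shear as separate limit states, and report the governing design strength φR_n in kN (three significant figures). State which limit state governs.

Bolt shear: A_b = π·20²/4 = 314.2 mm²; R_n = 469 × 314.2 × 5 × 1 / 1000 = 736.7 kN → 0.75 × 736.7 = 553 kN.
Bearing: edge l_c = 24, r_n = 230.4 kN; interior l_c = 43, r_n = 384 kN; R_n = 230.4 + 4·384 = 1766 kN → 1320 kN.
Block shear: A_gv = 5900, A_nv = 3740, A_nt = 460 mm²; R_n = min(0.6F_uA_nv, 0.6F_yA_gv) + U_bs·F_u·A_nt = 1069 kN → 802 kN.
Bolt shear governs: 553 kN.

553 kN (bolt shear governs)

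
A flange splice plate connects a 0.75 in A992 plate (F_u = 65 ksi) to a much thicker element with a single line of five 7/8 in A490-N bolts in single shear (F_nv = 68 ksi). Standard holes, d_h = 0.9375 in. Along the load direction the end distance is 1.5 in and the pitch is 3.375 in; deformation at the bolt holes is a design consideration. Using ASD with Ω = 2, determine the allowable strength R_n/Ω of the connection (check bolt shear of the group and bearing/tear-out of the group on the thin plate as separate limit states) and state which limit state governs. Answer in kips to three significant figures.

Bolt shear: A_b = π·0.875²/4 = 0.6013 in²; R_n = 68 × 0.6013 × 5 × 1 = 204.4 kips → 204.4 / 2 = 102 kips.
Bearing (1.2 l_c t F_u ≤ 2.4 d t F_u): upper limit = 2.4·0.875·0.75·65 = 102.4 kips.
  Edge l_c = 1.5 − 0.9375/2 = 1.031 → r_n = 60.33 kips; interior l_c = 3.375 − 0.9375 = 2.438 → r_n = 102.4 kips.
  R_n,bearing = 1·60.33 + 4·102.4 = 469.8 kips → 469.8 / 2 = 235 kips.
Bolt shear governs: 102 kips.

102 kips (bolt shear governs)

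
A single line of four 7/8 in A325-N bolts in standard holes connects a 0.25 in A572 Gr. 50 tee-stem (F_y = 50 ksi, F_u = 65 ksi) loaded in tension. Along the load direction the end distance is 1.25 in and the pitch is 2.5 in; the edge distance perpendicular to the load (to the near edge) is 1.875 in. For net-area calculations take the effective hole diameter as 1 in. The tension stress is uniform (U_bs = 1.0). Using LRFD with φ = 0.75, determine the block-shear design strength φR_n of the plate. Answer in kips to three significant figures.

Shear plane L_v = 1.25 + 3·2.5 = 8.75 in; A_gv = 8.75 × 0.25 = 2.188 in².
A_nv = (8.75 − 3.5·1) × 0.25 = 1.312 in².
A_nt = (1.875 − 0.5·1) × 0.25 = 0.3438 in².
0.6 F_u A_nv = 51.19 kips; 0.6 F_y A_gv = 65.62 kips → shear rupture governs the shear term.
R_n = 51.19 + 1.0 × 65 × 0.3438 = 73.53 kips.
Design strength φR_n = 0.75 × 73.53 = 55.1 kips.

55.1 kips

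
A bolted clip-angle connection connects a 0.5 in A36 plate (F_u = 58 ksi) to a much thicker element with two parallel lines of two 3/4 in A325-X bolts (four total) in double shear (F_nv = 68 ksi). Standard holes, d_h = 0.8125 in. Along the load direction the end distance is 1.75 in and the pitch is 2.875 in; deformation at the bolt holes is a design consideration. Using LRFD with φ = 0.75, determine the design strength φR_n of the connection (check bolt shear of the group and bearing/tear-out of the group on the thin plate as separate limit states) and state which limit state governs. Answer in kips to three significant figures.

148 kips (bearing governs)

Bolt shear: A_b = π·0.75²/4 = 0.4418 in²; R_n = 68 × 0.4418 × 4 × 2 = 240.3 kips → 0.75 × 240.3 = 180 kips.
Bearing (1.2 l_c t F_u ≤ 2.4 d t F_u): upper limit = 2.4·0.75·0.5·58 = 52.2 kips.
  Edge l_c = 1.75 − 0.8125/2 = 1.344 → r_n = 46.76 kips; interior l_c = 2.875 − 0.8125 = 2.062 → r_n = 52.2 kips.
  R_n,bearing = 2·46.76 + 2·52.2 = 197.9 kips → 0.75 × 197.9 = 148 kips.
Bearing governs: 148 kips.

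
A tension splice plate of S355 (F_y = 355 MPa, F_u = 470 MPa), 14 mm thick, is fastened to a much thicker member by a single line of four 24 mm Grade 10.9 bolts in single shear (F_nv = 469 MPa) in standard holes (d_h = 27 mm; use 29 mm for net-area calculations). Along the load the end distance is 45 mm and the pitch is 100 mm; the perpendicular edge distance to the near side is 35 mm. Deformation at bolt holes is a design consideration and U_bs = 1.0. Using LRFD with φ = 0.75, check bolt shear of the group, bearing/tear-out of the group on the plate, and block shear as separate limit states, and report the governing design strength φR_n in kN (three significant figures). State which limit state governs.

637 kN (bolt shear governs)

Bolt shear: A_b = π·24²/4 = 452.4 mm²; R_n = 469 × 452.4 × 4 × 1 / 1000 = 848.7 kN → 0.75 × 848.7 = 637 kN.
Bearing: edge l_c = 31.5, r_n = 248.7 kN; interior l_c = 73, r_n = 379 kN; R_n = 248.7 + 3·379 = 1386 kN → 1040 kN.
Block shear: A_gv = 4830, A_nv = 3409, A_nt = 287 mm²; R_n = min(0.6F_uA_nv, 0.6F_yA_gv) + U_bs·F_u·A_nt = 1096 kN → 822 kN.
Bolt shear governs: 637 kN.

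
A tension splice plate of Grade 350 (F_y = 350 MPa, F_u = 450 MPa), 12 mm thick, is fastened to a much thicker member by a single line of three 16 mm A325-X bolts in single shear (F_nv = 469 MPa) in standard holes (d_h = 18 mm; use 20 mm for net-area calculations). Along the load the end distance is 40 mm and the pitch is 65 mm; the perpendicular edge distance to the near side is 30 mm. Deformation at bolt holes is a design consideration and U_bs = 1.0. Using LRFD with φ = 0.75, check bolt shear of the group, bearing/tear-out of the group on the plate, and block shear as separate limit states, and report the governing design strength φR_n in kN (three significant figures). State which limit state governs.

212 kN (bolt shear governs)

Bolt shear: A_b = π·16²/4 = 201.1 mm²; R_n = 469 × 201.1 × 3 × 1 / 1000 = 282.9 kN → 0.75 × 282.9 = 212 kN.
Bearing: edge l_c = 31, r_n = 200.9 kN; interior l_c = 47, r_n = 207.4 kN; R_n = 200.9 + 2·207.4 = 615.6 kN → 462 kN.
Block shear: A_gv = 2040, A_nv = 1440, A_nt = 240 mm²; R_n = min(0.6F_uA_nv, 0.6F_yA_gv) + U_bs·F_u·A_nt = 496.8 kN → 373 kN.
Bolt shear governs: 212 kN.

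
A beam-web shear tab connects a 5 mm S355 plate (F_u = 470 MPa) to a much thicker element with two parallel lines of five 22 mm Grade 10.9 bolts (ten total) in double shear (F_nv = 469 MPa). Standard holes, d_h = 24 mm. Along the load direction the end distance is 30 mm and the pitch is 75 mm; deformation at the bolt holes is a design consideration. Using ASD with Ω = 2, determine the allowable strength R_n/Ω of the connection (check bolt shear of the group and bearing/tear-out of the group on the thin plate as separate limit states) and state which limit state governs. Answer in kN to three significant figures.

Bolt shear: A_b = π·22²/4 = 380.1 mm²; R_n = 469 × 380.1 × 10 × 2 / 1000 = 3566 kN → 3566 / 2 = 1780 kN.
Bearing (1.2 l_c t F_u ≤ 2.4 d t F_u): upper limit = 2.4·22·5·470 / 1000 = 124.1 kN.
  Edge l_c = 30 − 24/2 = 18 → r_n = 50.76 kN; interior l_c = 75 − 24 = 51 → r_n = 124.1 kN.
  R_n,bearing = 2·50.76 + 8·124.1 = 1094 kN → 1094 / 2 = 547 kN.
Bearing governs: 547 kN.

547 kN (bearing governs)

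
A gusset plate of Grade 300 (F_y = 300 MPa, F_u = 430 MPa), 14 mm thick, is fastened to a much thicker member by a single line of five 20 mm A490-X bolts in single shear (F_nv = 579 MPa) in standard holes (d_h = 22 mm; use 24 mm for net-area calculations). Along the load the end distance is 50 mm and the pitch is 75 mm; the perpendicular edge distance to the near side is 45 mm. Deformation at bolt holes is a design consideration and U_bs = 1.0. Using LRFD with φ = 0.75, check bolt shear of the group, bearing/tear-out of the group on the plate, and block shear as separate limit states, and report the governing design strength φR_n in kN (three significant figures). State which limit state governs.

682 kN (bolt shear governs)

Bolt shear: A_b = π·20²/4 = 314.2 mm²; R_n = 579 × 314.2 × 5 × 1 / 1000 = 909.5 kN → 0.75 × 909.5 = 682 kN.
Bearing: edge l_c = 39, r_n = 281.7 kN; interior l_c = 53, r_n = 289 kN; R_n = 281.7 + 4·289 = 1438 kN → 1080 kN.
Block shear: A_gv = 4900, A_nv = 3388, A_nt = 462 mm²; R_n = min(0.6F_uA_nv, 0.6F_yA_gv) + U_bs·F_u·A_nt = 1073 kN → 805 kN.
Bolt shear governs: 682 kN.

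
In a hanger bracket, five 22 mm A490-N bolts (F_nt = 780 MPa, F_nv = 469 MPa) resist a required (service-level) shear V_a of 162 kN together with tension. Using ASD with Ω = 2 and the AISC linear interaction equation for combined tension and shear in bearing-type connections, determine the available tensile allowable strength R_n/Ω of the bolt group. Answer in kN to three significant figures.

A_b = π·22²/4 = 380.1 mm²; f_rv = 162 × 1000 / (5 × 380.1) = 85.23 MPa.
F'_nt = 1.3 F_nt − (Ω F_nt / F_nv) f_rv = 1.3·780 − (2·780/469)·85.23 = 730.5 MPa, capped at F_nt → F'_nt = 730.5 MPa.
R_n = F'_nt · A_b · n = 730.5 × 380.1 × 5 / 1000 = 1388 kN.
Allowable strength R_n/Ω = 1388 / 2 = 694 kN.

694 kN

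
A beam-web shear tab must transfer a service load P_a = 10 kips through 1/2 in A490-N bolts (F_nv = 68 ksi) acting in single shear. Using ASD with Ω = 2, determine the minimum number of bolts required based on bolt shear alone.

2 bolts

A_b = π·0.5²/4 = 0.1963 in².
Per-bolt allowable strength R_n/Ω = 68 × 0.1963 × 1 / 2 = 6.676 kips.
n ≥ 10 / 6.676 = 1.498 → use 2 bolts.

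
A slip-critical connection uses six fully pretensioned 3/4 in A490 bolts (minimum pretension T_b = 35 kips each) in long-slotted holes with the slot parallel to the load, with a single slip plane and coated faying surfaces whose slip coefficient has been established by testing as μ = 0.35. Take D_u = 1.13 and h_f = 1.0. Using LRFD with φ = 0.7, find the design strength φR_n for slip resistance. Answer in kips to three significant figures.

R_n = μ · D_u · h_f · T_b · n_s · n_b = 0.35 × 1.13 × 1.0 × 35 × 1 × 6 = 83.05 kips.
Design strength φR_n = 0.7 × 83.05 = 58.1 kips.

58.1 kips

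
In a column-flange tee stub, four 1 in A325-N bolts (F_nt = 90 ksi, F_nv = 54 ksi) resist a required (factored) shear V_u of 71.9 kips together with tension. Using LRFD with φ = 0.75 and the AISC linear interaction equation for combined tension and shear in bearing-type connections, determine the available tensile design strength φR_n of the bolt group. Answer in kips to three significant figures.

156 kips

A_b = π·1²/4 = 0.7854 in²; f_rv = 71.9 / (4 × 0.7854) = 22.89 ksi.
F'_nt = 1.3 F_nt − (F_nt / φF_nv) f_rv = 1.3·90 − (90/(0.75·54))·22.89 = 66.14 ksi, capped at F_nt → F'_nt = 66.14 ksi.
R_n = F'_nt · A_b · n = 66.14 × 0.7854 × 4 = 207.8 kips.
Design strength φR_n = 0.75 × 207.8 = 156 kips.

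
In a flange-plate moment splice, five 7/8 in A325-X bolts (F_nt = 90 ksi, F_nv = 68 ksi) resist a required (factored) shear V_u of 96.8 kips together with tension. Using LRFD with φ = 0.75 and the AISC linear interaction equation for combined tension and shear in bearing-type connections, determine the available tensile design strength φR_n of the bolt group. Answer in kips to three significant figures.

136 kips

A_b = π·0.875²/4 = 0.6013 in²; f_rv = 96.8 / (5 × 0.6013) = 32.2 ksi.
F'_nt = 1.3 F_nt − (F_nt / φF_nv) f_rv = 1.3·90 − (90/(0.75·68))·32.2 = 60.18 ksi, capped at F_nt → F'_nt = 60.18 ksi.
R_n = F'_nt · A_b · n = 60.18 × 0.6013 × 5 = 180.9 kips.
Design strength φR_n = 0.75 × 180.9 = 136 kips.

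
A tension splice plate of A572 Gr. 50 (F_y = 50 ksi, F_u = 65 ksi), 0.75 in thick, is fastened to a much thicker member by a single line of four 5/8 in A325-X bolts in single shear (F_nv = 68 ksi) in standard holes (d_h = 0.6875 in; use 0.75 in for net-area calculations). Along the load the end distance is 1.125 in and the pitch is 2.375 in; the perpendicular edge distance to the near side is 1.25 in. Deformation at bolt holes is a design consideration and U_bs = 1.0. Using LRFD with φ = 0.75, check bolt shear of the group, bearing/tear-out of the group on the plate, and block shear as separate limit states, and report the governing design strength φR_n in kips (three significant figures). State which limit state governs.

Bolt shear: A_b = π·0.625²/4 = 0.3068 in²; R_n = 68 × 0.3068 × 4 × 1 = 83.45 kips → 0.75 × 83.45 = 62.6 kips.
Bearing: edge l_c = 0.7812, r_n = 45.7 kips; interior l_c = 1.688, r_n = 73.12 kips; R_n = 45.7 + 3·73.12 = 265.1 kips → 199 kips.
Block shear: A_gv = 6.188, A_nv = 4.219, A_nt = 0.6562 in²; R_n = min(0.6F_uA_nv, 0.6F_yA_gv) + U_bs·F_u·A_nt = 207.2 kips → 155 kips.
Bolt shear governs: 62.6 kips.

62.6 kips (bolt shear governs)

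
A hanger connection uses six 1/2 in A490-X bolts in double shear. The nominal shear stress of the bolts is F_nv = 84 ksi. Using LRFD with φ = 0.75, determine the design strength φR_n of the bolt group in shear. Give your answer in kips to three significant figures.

148 kips

A_b = π × 0.5² / 4 = 0.1963 in².
R_n = F_nv · A_b · n · n_s = 84 × 0.1963 × 6 × 2 = 197.9 kips.
Design strength φR_n = 0.75 × 197.9 = 148 kips.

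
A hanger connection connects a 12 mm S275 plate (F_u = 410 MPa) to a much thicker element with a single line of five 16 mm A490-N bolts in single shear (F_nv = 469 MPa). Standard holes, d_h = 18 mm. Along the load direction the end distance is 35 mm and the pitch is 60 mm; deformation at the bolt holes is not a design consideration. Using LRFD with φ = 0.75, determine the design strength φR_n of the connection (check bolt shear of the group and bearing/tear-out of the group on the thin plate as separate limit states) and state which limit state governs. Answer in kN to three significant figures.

Bolt shear: A_b = π·16²/4 = 201.1 mm²; R_n = 469 × 201.1 × 5 × 1 / 1000 = 471.5 kN → 0.75 × 471.5 = 354 kN.
Bearing (1.5 l_c t F_u ≤ 3.0 d t F_u): upper limit = 3.0·16·12·410 / 1000 = 236.2 kN.
  Edge l_c = 35 − 18/2 = 26 → r_n = 191.9 kN; interior l_c = 60 − 18 = 42 → r_n = 236.2 kN.
  R_n,bearing = 1·191.9 + 4·236.2 = 1137 kN → 0.75 × 1137 = 852 kN.
Bolt shear governs: 354 kN.

354 kN (bolt shear governs)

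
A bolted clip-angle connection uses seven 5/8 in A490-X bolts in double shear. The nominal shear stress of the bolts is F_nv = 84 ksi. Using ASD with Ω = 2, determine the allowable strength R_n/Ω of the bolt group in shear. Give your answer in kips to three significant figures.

180 kips

A_b = π × 0.625² / 4 = 0.3068 in².
R_n = F_nv · A_b · n · n_s = 84 × 0.3068 × 7 × 2 = 360.8 kips.
Allowable strength R_n/Ω = 360.8 / 2 = 180 kips.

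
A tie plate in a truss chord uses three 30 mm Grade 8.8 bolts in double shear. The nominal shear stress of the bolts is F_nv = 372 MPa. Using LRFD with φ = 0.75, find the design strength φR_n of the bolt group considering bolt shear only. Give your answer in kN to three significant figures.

A_b = π × 30² / 4 = 706.9 mm².
R_n = F_nv · A_b · n · n_s = 372 × 706.9 × 3 × 2 / 1000 = 1578 kN.
Design strength φR_n = 0.75 × 1578 = 1180 kN.

1180 kN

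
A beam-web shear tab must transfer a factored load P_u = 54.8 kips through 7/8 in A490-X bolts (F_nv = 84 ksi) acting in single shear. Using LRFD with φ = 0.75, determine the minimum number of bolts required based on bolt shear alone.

A_b = π·0.875²/4 = 0.6013 in².
Per-bolt design strength φR_n = 0.75 × 84 × 0.6013 × 1 = 37.88 kips.
n ≥ 54.8 / 37.88 = 1.447 → use 2 bolts.

2 bolts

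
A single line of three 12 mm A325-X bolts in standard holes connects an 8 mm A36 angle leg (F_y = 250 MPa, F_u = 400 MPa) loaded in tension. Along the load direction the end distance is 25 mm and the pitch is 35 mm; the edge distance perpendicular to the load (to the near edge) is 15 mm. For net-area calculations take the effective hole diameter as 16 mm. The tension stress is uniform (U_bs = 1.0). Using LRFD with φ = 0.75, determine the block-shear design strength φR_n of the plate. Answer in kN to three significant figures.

96 kN

Shear plane L_v = 25 + 2·35 = 95 mm; A_gv = 95 × 8 = 760 mm².
A_nv = (95 − 2.5·16) × 8 = 440 mm².
A_nt = (15 − 0.5·16) × 8 = 56 mm².
0.6 F_u A_nv = 105.6 kN; 0.6 F_y A_gv = 114 kN → shear rupture governs the shear term.
R_n = 105.6 + 1.0 × 400 × 56 / 1000 = 128 kN.
Design strength φR_n = 0.75 × 128 = 96 kN.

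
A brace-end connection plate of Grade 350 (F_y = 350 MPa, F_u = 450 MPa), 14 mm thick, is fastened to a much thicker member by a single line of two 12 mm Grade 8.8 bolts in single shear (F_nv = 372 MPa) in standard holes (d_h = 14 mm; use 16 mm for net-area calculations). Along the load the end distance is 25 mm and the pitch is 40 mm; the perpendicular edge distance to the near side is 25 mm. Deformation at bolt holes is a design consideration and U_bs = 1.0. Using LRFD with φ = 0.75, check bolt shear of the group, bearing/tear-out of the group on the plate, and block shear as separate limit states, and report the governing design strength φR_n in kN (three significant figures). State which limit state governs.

63.1 kN (bolt shear governs)

Bolt shear: A_b = π·12²/4 = 113.1 mm²; R_n = 372 × 113.1 × 2 × 1 / 1000 = 84.14 kN → 0.75 × 84.14 = 63.1 kN.
Bearing: edge l_c = 18, r_n = 136.1 kN; interior l_c = 26, r_n = 181.4 kN; R_n = 136.1 + 1·181.4 = 317.5 kN → 238 kN.
Block shear: A_gv = 910, A_nv = 574, A_nt = 238 mm²; R_n = min(0.6F_uA_nv, 0.6F_yA_gv) + U_bs·F_u·A_nt = 262.1 kN → 197 kN.
Bolt shear governs: 63.1 kN.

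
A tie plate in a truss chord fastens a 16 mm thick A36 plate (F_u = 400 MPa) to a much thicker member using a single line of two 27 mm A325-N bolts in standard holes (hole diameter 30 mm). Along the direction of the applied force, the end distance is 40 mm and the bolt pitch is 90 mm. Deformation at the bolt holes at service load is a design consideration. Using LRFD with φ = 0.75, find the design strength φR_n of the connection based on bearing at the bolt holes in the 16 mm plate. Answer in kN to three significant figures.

455 kN

Per bolt r_n = 1.2 l_c t F_u ≤ 2.4 d t F_u; upper limit = 2.4 × 27 × 16 × 400 / 1000 = 414.7 kN.
Edge bolt: l_c = 40 − 30/2 = 25 mm → 1.2 × 25 × 16 × 400 / 1000 = 192 → r_n = 192 kN.
Interior bolts: l_c = 90 − 30 = 60 mm → 1.2 × 60 × 16 × 400 / 1000 = 460.8 → r_n = 414.7 kN.
R_n = 1 × 192 + 1 × 414.7 = 606.7 kN.
Design strength φR_n = 0.75 × 606.7 = 455 kN.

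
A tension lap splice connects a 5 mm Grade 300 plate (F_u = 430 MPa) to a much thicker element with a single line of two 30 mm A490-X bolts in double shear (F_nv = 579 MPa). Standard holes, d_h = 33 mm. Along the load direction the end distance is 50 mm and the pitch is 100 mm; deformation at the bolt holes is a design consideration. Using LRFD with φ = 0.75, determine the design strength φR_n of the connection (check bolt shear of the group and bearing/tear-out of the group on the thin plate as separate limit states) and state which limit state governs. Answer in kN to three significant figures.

Bolt shear: A_b = π·30²/4 = 706.9 mm²; R_n = 579 × 706.9 × 2 × 2 / 1000 = 1637 kN → 0.75 × 1637 = 1230 kN.
Bearing (1.2 l_c t F_u ≤ 2.4 d t F_u): upper limit = 2.4·30·5·430 / 1000 = 154.8 kN.
  Edge l_c = 50 − 33/2 = 33.5 → r_n = 86.43 kN; interior l_c = 100 − 33 = 67 → r_n = 154.8 kN.
  R_n,bearing = 1·86.43 + 1·154.8 = 241.2 kN → 0.75 × 241.2 = 181 kN.
Bearing governs: 181 kN.

181 kN (bearing governs)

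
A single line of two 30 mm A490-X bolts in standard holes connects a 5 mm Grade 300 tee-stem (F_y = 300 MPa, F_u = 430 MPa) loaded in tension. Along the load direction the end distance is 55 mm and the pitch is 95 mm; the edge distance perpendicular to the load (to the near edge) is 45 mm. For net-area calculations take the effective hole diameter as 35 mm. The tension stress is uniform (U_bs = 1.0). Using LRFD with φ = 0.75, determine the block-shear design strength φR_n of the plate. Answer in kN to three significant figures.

139 kN

Shear plane L_v = 55 + 1·95 = 150 mm; A_gv = 150 × 5 = 750 mm².
A_nv = (150 − 1.5·35) × 5 = 487.5 mm².
A_nt = (45 − 0.5·35) × 5 = 137.5 mm².
0.6 F_u A_nv = 125.8 kN; 0.6 F_y A_gv = 135 kN → shear rupture governs the shear term.
R_n = 125.8 + 1.0 × 430 × 137.5 / 1000 = 184.9 kN.
Design strength φR_n = 0.75 × 184.9 = 139 kN.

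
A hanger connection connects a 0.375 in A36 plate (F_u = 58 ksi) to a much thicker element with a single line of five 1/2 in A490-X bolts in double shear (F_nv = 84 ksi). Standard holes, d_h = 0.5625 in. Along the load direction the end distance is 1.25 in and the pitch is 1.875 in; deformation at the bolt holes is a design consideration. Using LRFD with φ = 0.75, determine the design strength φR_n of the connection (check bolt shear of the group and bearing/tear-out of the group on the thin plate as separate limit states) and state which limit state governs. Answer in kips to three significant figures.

97.3 kips (bearing governs)

Bolt shear: A_b = π·0.5²/4 = 0.1963 in²; R_n = 84 × 0.1963 × 5 × 2 = 164.9 kips → 0.75 × 164.9 = 124 kips.
Bearing (1.2 l_c t F_u ≤ 2.4 d t F_u): upper limit = 2.4·0.5·0.375·58 = 26.1 kips.
  Edge l_c = 1.25 − 0.5625/2 = 0.9688 → r_n = 25.28 kips; interior l_c = 1.875 − 0.5625 = 1.312 → r_n = 26.1 kips.
  R_n,bearing = 1·25.28 + 4·26.1 = 129.7 kips → 0.75 × 129.7 = 97.3 kips.
Bearing governs: 97.3 kips.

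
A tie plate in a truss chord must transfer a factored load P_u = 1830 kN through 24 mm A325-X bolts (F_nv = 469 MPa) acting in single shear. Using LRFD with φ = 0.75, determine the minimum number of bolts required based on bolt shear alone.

12 bolts

A_b = π·24²/4 = 452.4 mm².
Per-bolt design strength φR_n = 0.75 × 469 × 452.4 × 1 / 1000 = 159.1 kN.
n ≥ 1830 / 159.1 = 11.5 → use 12 bolts.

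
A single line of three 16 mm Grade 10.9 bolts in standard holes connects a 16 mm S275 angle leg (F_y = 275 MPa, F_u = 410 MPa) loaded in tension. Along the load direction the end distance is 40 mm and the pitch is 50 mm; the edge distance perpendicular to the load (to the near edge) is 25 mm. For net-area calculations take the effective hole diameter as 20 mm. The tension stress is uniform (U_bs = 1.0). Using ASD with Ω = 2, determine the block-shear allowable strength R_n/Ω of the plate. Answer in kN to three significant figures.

226 kN

Shear plane L_v = 40 + 2·50 = 140 mm; A_gv = 140 × 16 = 2240 mm².
A_nv = (140 − 2.5·20) × 16 = 1440 mm².
A_nt = (25 − 0.5·20) × 16 = 240 mm².
0.6 F_u A_nv = 354.2 kN; 0.6 F_y A_gv = 369.6 kN → shear rupture governs the shear term.
R_n = 354.2 + 1.0 × 410 × 240 / 1000 = 452.6 kN.
Allowable strength R_n/Ω = 452.6 / 2 = 226 kN.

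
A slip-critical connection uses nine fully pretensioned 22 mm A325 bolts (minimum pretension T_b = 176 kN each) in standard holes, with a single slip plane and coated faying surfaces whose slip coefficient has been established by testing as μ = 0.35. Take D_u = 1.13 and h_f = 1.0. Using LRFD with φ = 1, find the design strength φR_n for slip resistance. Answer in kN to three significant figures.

626 kN

R_n = μ · D_u · h_f · T_b · n_s · n_b = 0.35 × 1.13 × 1.0 × 176 × 1 × 9 = 626.5 kN.
Design strength φR_n = 1 × 626.5 = 626 kN.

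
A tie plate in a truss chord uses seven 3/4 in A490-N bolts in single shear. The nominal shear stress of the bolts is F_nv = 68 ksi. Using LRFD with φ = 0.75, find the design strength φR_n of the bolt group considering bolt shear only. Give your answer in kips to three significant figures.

158 kips

A_b = π × 0.75² / 4 = 0.4418 in².
R_n = F_nv · A_b · n · n_s = 68 × 0.4418 × 7 × 1 = 210.3 kips.
Design strength φR_n = 0.75 × 210.3 = 158 kips.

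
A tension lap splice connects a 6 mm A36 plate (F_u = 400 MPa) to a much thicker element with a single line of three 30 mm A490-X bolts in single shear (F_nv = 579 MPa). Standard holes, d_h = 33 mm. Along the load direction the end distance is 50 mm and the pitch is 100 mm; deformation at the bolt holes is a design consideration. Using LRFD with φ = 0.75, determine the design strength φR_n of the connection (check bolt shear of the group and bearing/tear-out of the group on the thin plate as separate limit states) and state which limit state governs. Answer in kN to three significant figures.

332 kN (bearing governs)

Bolt shear: A_b = π·30²/4 = 706.9 mm²; R_n = 579 × 706.9 × 3 × 1 / 1000 = 1228 kN → 0.75 × 1228 = 921 kN.
Bearing (1.2 l_c t F_u ≤ 2.4 d t F_u): upper limit = 2.4·30·6·400 / 1000 = 172.8 kN.
  Edge l_c = 50 − 33/2 = 33.5 → r_n = 96.48 kN; interior l_c = 100 − 33 = 67 → r_n = 172.8 kN.
  R_n,bearing = 1·96.48 + 2·172.8 = 442.1 kN → 0.75 × 442.1 = 332 kN.
Bearing governs: 332 kN.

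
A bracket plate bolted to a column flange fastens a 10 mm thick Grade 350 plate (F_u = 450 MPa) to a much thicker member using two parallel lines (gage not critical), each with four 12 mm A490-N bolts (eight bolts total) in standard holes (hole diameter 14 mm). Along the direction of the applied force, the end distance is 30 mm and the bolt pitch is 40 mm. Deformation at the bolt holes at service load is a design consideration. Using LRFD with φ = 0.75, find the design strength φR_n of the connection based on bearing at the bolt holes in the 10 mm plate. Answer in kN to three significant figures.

Per bolt r_n = 1.2 l_c t F_u ≤ 2.4 d t F_u; upper limit = 2.4 × 12 × 10 × 450 / 1000 = 129.6 kN.
Edge bolt: l_c = 30 − 14/2 = 23 mm → 1.2 × 23 × 10 × 450 / 1000 = 124.2 → r_n = 124.2 kN.
Interior bolts: l_c = 40 − 14 = 26 mm → 1.2 × 26 × 10 × 450 / 1000 = 140.4 → r_n = 129.6 kN.
R_n = 2 × 124.2 + 6 × 129.6 = 1026 kN.
Design strength φR_n = 0.75 × 1026 = 770 kN.

770 kN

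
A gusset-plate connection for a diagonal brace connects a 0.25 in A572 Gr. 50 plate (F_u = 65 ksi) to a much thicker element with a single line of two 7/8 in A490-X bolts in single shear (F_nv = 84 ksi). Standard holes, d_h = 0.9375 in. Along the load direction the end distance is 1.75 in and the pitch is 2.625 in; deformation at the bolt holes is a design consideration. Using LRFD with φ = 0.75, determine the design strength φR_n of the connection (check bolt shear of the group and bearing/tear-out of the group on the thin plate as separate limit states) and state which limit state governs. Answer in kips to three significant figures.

Bolt shear: A_b = π·0.875²/4 = 0.6013 in²; R_n = 84 × 0.6013 × 2 × 1 = 101 kips → 0.75 × 101 = 75.8 kips.
Bearing (1.2 l_c t F_u ≤ 2.4 d t F_u): upper limit = 2.4·0.875·0.25·65 = 34.12 kips.
  Edge l_c = 1.75 − 0.9375/2 = 1.281 → r_n = 24.98 kips; interior l_c = 2.625 − 0.9375 = 1.688 → r_n = 32.91 kips.
  R_n,bearing = 1·24.98 + 1·32.91 = 57.89 kips → 0.75 × 57.89 = 43.4 kips.
Bearing governs: 43.4 kips.

43.4 kips (bearing governs)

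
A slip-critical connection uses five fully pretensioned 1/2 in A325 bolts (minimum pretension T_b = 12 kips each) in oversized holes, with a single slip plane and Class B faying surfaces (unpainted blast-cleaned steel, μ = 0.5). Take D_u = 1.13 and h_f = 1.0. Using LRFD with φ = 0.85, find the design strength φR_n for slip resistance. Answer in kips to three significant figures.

R_n = μ · D_u · h_f · T_b · n_s · n_b = 0.5 × 1.13 × 1.0 × 12 × 1 × 5 = 33.9 kips.
Design strength φR_n = 0.85 × 33.9 = 28.8 kips.

28.8 kips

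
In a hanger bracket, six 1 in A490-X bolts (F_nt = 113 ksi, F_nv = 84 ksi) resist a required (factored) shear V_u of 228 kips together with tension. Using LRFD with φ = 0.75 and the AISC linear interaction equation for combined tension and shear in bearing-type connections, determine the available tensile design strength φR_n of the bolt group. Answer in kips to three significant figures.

212 kips

A_b = π·1²/4 = 0.7854 in²; f_rv = 228 / (6 × 0.7854) = 48.38 ksi.
F'_nt = 1.3 F_nt − (F_nt / φF_nv) f_rv = 1.3·113 − (113/(0.75·84))·48.38 = 60.12 ksi, capped at F_nt → F'_nt = 60.12 ksi.
R_n = F'_nt · A_b · n = 60.12 × 0.7854 × 6 = 283.3 kips.
Design strength φR_n = 0.75 × 283.3 = 212 kips.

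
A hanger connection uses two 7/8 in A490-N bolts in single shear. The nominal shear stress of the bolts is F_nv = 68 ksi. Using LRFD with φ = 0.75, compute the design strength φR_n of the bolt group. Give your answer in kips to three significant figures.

61.3 kips

A_b = π × 0.875² / 4 = 0.6013 in².
R_n = F_nv · A_b · n · n_s = 68 × 0.6013 × 2 × 1 = 81.78 kips.
Design strength φR_n = 0.75 × 81.78 = 61.3 kips.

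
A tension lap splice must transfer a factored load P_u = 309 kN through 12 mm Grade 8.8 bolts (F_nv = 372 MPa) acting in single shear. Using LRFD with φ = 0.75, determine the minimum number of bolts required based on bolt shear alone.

10 bolts

A_b = π·12²/4 = 113.1 mm².
Per-bolt design strength φR_n = 0.75 × 372 × 113.1 × 1 / 1000 = 31.55 kN.
n ≥ 309 / 31.55 = 9.793 → use 10 bolts.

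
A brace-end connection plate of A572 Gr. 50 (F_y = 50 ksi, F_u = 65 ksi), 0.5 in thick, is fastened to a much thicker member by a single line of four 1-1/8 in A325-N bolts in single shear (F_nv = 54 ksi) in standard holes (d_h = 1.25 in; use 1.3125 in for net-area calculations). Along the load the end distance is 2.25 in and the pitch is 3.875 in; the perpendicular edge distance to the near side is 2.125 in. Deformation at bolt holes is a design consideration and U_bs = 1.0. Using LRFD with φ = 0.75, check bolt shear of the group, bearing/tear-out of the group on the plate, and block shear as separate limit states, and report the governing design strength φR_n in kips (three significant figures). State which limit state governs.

Bolt shear: A_b = π·1.125²/4 = 0.994 in²; R_n = 54 × 0.994 × 4 × 1 = 214.7 kips → 0.75 × 214.7 = 161 kips.
Bearing: edge l_c = 1.625, r_n = 63.38 kips; interior l_c = 2.625, r_n = 87.75 kips; R_n = 63.38 + 3·87.75 = 326.6 kips → 245 kips.
Block shear: A_gv = 6.938, A_nv = 4.641, A_nt = 0.7344 in²; R_n = min(0.6F_uA_nv, 0.6F_yA_gv) + U_bs·F_u·A_nt = 228.7 kips → 172 kips.
Bolt shear governs: 161 kips.

161 kips (bolt shear governs)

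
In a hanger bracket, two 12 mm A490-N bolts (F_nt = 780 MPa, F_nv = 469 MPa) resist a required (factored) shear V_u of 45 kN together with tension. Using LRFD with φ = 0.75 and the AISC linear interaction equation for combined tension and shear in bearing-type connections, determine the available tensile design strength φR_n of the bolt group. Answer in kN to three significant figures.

A_b = π·12²/4 = 113.1 mm²; f_rv = 45 × 1000 / (2 × 113.1) = 198.9 MPa.
F'_nt = 1.3 F_nt − (F_nt / φF_nv) f_rv = 1.3·780 − (780/(0.75·469))·198.9 = 572.8 MPa, capped at F_nt → F'_nt = 572.8 MPa.
R_n = F'_nt · A_b · n = 572.8 × 113.1 × 2 / 1000 = 129.6 kN.
Design strength φR_n = 0.75 × 129.6 = 97.2 kN.

97.2 kN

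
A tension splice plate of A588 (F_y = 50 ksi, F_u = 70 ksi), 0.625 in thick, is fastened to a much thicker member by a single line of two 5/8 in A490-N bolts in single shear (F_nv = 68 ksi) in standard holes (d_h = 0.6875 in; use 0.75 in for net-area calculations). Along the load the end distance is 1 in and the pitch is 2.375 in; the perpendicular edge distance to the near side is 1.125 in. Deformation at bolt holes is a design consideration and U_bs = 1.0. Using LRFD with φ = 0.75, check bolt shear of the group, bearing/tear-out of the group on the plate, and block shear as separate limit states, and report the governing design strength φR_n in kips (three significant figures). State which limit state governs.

31.3 kips (bolt shear governs)

Bolt shear: A_b = π·0.625²/4 = 0.3068 in²; R_n = 68 × 0.3068 × 2 × 1 = 41.72 kips → 0.75 × 41.72 = 31.3 kips.
Bearing: edge l_c = 0.6562, r_n = 34.45 kips; interior l_c = 1.688, r_n = 65.62 kips; R_n = 34.45 + 1·65.62 = 100.1 kips → 75.1 kips.
Block shear: A_gv = 2.109, A_nv = 1.406, A_nt = 0.4688 in²; R_n = min(0.6F_uA_nv, 0.6F_yA_gv) + U_bs·F_u·A_nt = 91.88 kips → 68.9 kips.
Bolt shear governs: 31.3 kips.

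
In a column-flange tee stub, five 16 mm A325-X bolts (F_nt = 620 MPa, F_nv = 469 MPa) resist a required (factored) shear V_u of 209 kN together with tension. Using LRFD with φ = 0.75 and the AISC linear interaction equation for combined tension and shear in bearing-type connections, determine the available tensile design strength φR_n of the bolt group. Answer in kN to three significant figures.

A_b = π·16²/4 = 201.1 mm²; f_rv = 209 × 1000 / (5 × 201.1) = 207.9 MPa.
F'_nt = 1.3 F_nt − (F_nt / φF_nv) f_rv = 1.3·620 − (620/(0.75·469))·207.9 = 439.6 MPa, capped at F_nt → F'_nt = 439.6 MPa.
R_n = F'_nt · A_b · n = 439.6 × 201.1 × 5 / 1000 = 441.9 kN.
Design strength φR_n = 0.75 × 441.9 = 331 kN.

331 kN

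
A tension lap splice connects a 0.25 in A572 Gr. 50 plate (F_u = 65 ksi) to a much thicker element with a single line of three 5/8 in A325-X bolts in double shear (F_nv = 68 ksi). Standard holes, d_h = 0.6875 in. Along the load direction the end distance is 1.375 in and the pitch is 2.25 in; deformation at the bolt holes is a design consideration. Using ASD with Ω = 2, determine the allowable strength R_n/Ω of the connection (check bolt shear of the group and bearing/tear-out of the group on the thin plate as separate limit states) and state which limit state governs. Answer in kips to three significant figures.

34.4 kips (bearing governs)

Bolt shear: A_b = π·0.625²/4 = 0.3068 in²; R_n = 68 × 0.3068 × 3 × 2 = 125.2 kips → 125.2 / 2 = 62.6 kips.
Bearing (1.2 l_c t F_u ≤ 2.4 d t F_u): upper limit = 2.4·0.625·0.25·65 = 24.38 kips.
  Edge l_c = 1.375 − 0.6875/2 = 1.031 → r_n = 20.11 kips; interior l_c = 2.25 − 0.6875 = 1.562 → r_n = 24.38 kips.
  R_n,bearing = 1·20.11 + 2·24.38 = 68.86 kips → 68.86 / 2 = 34.4 kips.
Bearing governs: 34.4 kips.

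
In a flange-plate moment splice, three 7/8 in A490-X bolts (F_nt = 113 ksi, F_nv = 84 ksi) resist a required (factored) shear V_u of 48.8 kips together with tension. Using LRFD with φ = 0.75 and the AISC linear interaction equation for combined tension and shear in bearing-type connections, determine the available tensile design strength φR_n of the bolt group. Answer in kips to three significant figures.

133 kips

A_b = π·0.875²/4 = 0.6013 in²; f_rv = 48.8 / (3 × 0.6013) = 27.05 ksi.
F'_nt = 1.3 F_nt − (F_nt / φF_nv) f_rv = 1.3·113 − (113/(0.75·84))·27.05 = 98.38 ksi, capped at F_nt → F'_nt = 98.38 ksi.
R_n = F'_nt · A_b · n = 98.38 × 0.6013 × 3 = 177.5 kips.
Design strength φR_n = 0.75 × 177.5 = 133 kips.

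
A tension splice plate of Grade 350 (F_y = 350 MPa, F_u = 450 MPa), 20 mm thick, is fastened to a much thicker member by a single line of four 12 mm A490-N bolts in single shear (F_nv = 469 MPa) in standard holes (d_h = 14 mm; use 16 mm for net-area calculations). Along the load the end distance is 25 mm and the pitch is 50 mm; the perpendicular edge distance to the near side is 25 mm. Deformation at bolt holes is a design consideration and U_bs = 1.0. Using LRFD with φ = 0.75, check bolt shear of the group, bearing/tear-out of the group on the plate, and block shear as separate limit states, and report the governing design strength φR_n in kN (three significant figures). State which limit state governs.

159 kN (bolt shear governs)

Bolt shear: A_b = π·12²/4 = 113.1 mm²; R_n = 469 × 113.1 × 4 × 1 / 1000 = 212.2 kN → 0.75 × 212.2 = 159 kN.
Bearing: edge l_c = 18, r_n = 194.4 kN; interior l_c = 36, r_n = 259.2 kN; R_n = 194.4 + 3·259.2 = 972 kN → 729 kN.
Block shear: A_gv = 3500, A_nv = 2380, A_nt = 340 mm²; R_n = min(0.6F_uA_nv, 0.6F_yA_gv) + U_bs·F_u·A_nt = 795.6 kN → 597 kN.
Bolt shear governs: 159 kN.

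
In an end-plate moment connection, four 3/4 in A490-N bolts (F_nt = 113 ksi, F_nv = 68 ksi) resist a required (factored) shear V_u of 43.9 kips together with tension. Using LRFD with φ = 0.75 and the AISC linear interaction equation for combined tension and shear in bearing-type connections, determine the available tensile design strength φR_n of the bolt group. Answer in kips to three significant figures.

122 kips

A_b = π·0.75²/4 = 0.4418 in²; f_rv = 43.9 / (4 × 0.4418) = 24.84 ksi.
F'_nt = 1.3 F_nt − (F_nt / φF_nv) f_rv = 1.3·113 − (113/(0.75·68))·24.84 = 91.86 ksi, capped at F_nt → F'_nt = 91.86 ksi.
R_n = F'_nt · A_b · n = 91.86 × 0.4418 × 4 = 162.3 kips.
Design strength φR_n = 0.75 × 162.3 = 122 kips.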